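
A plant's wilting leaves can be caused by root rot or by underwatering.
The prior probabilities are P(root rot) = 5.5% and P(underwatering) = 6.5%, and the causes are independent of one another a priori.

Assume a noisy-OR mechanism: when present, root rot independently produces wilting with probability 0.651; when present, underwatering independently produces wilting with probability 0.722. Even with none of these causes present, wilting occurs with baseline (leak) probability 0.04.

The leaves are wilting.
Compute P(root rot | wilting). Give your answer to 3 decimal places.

P(root rot | wilting) ≈ 0.318

Under noisy-OR, P(wilting | causes) = 1 − (1−0.04)·∏(1−qᵢ) over the active causes.
Sum P(wilting|·) weighted by the priors over the 4 (root rot, underwatering) configurations:
  P(wilting) = 0.04×0.945×0.935 + 0.73312×0.945×0.065 + 0.66496×0.055×0.935 + 0.906859×0.055×0.065
        = 0.035343 + 0.045032 + 0.034196 + 0.003242 = 0.117813
The terms with root rot present sum to 0.037438, so
  P(root rot | wilting) = 0.037438 / 0.117813 ≈ 0.318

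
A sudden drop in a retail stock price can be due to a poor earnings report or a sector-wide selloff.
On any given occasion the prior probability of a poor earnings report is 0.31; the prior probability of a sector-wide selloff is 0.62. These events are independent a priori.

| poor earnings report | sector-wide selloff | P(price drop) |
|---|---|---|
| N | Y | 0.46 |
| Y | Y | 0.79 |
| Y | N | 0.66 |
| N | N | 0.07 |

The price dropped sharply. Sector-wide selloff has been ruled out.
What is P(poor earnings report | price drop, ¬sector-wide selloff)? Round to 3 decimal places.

P(price drop | ¬sector-wide selloff) = 0.07×0.69 + 0.66×0.31 = 0.048300 + 0.204600 = 0.252900
The poor earnings report-present share is 0.66×0.31 = 0.204600.
Hence the posterior is 0.204600/0.252900 ≈ 0.809.

P(poor earnings report | price drop, ¬sector-wide selloff) ≈ 0.809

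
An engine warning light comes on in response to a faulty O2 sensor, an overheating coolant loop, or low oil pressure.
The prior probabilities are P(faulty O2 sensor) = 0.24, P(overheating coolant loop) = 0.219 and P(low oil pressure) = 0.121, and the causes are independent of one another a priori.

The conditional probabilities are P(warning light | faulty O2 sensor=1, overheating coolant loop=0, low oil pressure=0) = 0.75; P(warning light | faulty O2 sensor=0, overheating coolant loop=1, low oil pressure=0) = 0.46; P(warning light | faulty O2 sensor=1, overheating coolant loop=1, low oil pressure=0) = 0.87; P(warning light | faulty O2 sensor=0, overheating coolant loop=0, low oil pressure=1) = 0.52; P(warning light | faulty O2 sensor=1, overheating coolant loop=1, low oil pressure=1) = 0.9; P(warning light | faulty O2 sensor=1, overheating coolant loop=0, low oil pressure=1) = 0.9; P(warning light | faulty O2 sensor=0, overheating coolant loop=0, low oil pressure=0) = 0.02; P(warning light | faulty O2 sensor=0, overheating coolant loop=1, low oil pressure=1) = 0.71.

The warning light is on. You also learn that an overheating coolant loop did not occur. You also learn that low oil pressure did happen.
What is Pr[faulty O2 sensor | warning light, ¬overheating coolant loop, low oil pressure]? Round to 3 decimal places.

Pr[faulty O2 sensor | warning light, ¬overheating coolant loop, low oil pressure] ≈ 0.353

P(warning light | ¬overheating coolant loop, low oil pressure) = 0.52*0.76 + 0.9*0.24 = 0.395200 + 0.216000 = 0.611200
Of this, 0.216000 comes from 0.9*0.24 (the faulty O2 sensor=true cases).
Hence the posterior is 0.216000/0.611200 ≈ 0.353.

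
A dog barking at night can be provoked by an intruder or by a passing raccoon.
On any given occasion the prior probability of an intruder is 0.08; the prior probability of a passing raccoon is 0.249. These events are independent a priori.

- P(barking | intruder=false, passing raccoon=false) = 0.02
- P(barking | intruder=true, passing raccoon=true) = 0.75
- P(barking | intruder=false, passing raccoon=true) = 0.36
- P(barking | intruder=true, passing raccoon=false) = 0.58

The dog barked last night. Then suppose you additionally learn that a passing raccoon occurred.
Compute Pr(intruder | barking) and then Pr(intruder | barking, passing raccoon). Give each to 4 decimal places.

P(barking) = 0.02*0.92*0.751 + 0.36*0.92*0.249 + 0.58*0.08*0.751 + 0.75*0.08*0.249 = 0.013818 + 0.082469 + 0.034846 + 0.014940 = 0.146073
Of this, 0.049786 comes from 0.034846 + 0.014940 (the intruder=true cases).
Hence the posterior is 0.049786/0.146073 ≈ 0.3408.

Now condition on the additional information:
For the numerator, keep only intruder=true terms: 0.75×0.08 = 0.060000
The normalizing constant is 0.36×0.92 + 0.75×0.08 = 0.391200
P(intruder | barking, passing raccoon) = 0.060000/0.391200 ≈ 0.1534

Pr(intruder | barking) ≈ 0.3408; Pr(intruder | barking, passing raccoon) ≈ 0.1534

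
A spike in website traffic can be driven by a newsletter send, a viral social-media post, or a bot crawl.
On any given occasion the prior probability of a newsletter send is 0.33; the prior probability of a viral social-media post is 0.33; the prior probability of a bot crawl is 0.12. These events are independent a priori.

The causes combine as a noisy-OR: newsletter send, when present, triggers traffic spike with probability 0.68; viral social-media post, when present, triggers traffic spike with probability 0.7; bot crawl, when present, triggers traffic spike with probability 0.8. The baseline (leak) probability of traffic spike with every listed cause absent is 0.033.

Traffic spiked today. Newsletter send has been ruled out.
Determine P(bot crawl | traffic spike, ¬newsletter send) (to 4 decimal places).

Under noisy-OR, P(traffic spike | causes) = 1 − (1−0.033)·∏(1−qᵢ) over the active causes.
P(traffic spike | ¬newsletter send) = 0.033×0.67×0.88 + 0.8066×0.67×0.12 + 0.7099×0.33×0.88 + 0.94198×0.33×0.12 = 0.019457 + 0.064851 + 0.206155 + 0.037302 = 0.327765
Of this, 0.102153 comes from 0.064851 + 0.037302 (the bot crawl=true cases).
P(bot crawl | traffic spike, ¬newsletter send) = 0.102153 / 0.327765 ≈ 0.3117

P(bot crawl | traffic spike, ¬newsletter send) ≈ 0.3117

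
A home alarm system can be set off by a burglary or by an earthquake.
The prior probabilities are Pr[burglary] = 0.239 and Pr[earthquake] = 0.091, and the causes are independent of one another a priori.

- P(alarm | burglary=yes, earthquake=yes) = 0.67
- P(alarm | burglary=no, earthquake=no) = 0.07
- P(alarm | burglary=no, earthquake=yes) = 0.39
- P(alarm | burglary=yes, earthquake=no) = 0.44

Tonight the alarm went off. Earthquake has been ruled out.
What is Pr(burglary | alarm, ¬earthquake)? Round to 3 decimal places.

Pr(burglary | alarm, ¬earthquake) ≈ 0.664

P(alarm | ¬earthquake) = 0.07·0.761 + 0.44·0.239 = 0.053270 + 0.105160 = 0.158430
Restricting to configurations with burglary present: 0.44·0.239 = 0.105160.
P(burglary | alarm, ¬earthquake) = 0.105160 / 0.158430 ≈ 0.664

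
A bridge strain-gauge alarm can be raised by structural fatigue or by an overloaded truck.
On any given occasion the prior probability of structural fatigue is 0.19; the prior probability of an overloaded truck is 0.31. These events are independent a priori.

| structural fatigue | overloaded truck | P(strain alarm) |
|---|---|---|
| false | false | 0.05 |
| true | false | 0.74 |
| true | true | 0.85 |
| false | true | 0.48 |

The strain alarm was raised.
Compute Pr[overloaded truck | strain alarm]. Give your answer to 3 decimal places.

P(strain alarm) = 0.05*0.81*0.69 + 0.48*0.81*0.31 + 0.74*0.19*0.69 + 0.85*0.19*0.31 = 0.027945 + 0.120528 + 0.097014 + 0.050065 = 0.295552
Of this, 0.170593 comes from 0.120528 + 0.050065 (the overloaded truck=true cases).
So P(overloaded truck | strain alarm) = 0.170593/0.295552 ≈ 0.577.

Pr[overloaded truck | strain alarm] ≈ 0.577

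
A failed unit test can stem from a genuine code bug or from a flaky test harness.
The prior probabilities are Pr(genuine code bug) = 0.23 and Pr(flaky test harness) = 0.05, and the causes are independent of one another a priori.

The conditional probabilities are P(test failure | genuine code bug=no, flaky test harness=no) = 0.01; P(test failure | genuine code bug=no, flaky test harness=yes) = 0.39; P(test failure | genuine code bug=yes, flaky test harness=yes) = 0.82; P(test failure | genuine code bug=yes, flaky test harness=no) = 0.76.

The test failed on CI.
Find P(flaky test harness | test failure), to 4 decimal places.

Sum P(test failure|·) weighted by the priors over the 4 (genuine code bug, flaky test harness) configurations:
  P(test failure) = 0.01×0.77×0.95 + 0.39×0.77×0.05 + 0.76×0.23×0.95 + 0.82×0.23×0.05
        = 0.007315 + 0.015015 + 0.166060 + 0.009430 = 0.197820
Keeping only the flaky test harness-present terms gives 0.024445, so
  P(flaky test harness | test failure) = 0.024445 / 0.197820 ≈ 0.1236

P(flaky test harness | test failure) ≈ 0.1236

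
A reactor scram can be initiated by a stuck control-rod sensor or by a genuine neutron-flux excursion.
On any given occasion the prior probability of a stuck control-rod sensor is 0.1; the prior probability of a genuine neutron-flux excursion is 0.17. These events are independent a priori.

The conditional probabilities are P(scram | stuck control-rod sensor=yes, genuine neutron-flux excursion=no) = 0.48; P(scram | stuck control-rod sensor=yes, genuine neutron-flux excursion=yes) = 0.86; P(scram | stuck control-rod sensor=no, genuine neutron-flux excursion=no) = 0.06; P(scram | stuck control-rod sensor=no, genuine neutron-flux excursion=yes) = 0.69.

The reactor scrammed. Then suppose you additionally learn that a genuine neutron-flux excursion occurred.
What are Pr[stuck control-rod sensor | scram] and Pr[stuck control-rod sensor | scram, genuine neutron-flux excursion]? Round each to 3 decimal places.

Sum P(scram|·) weighted by the priors over the 4 (stuck control-rod sensor, genuine neutron-flux excursion) configurations:
  P(scram) = 0.06·0.9·0.83 + 0.69·0.9·0.17 + 0.48·0.1·0.83 + 0.86·0.1·0.17
        = 0.044820 + 0.105570 + 0.039840 + 0.014620 = 0.204850
The terms with stuck control-rod sensor present sum to 0.054460, so
  P(stuck control-rod sensor | scram) = 0.054460 / 0.204850 ≈ 0.266

Now condition on the additional information:
P(scram | genuine neutron-flux excursion) = 0.69*0.9 + 0.86*0.1 = 0.621000 + 0.086000 = 0.707000
The stuck control-rod sensor-present share is 0.86*0.1 = 0.086000.
So P(stuck control-rod sensor | scram, genuine neutron-flux excursion) = 0.086000/0.707000 ≈ 0.122.
The drop from 0.266 to 0.122 is the explaining-away (discounting) effect.

Pr[stuck control-rod sensor | scram] ≈ 0.266; Pr[stuck control-rod sensor | scram, genuine neutron-flux excursion] ≈ 0.122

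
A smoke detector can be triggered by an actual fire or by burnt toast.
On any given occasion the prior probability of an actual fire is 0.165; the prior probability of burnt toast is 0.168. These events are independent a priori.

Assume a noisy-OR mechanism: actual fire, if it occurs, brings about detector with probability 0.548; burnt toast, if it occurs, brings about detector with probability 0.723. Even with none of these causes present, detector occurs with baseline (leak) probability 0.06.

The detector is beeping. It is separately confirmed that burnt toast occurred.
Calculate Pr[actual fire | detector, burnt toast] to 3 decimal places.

Pr[actual fire | detector, burnt toast] ≈ 0.191

Under noisy-OR, P(detector | causes) = 1 − (1−0.06)·∏(1−qᵢ) over the active causes.
P(detector | burnt toast) = 0.73962×0.835 + 0.882308×0.165 = 0.617583 + 0.145581 = 0.763164
The actual fire-present share is 0.882308×0.165 = 0.145581.
P(actual fire | detector, burnt toast) = 0.145581 / 0.763164 ≈ 0.191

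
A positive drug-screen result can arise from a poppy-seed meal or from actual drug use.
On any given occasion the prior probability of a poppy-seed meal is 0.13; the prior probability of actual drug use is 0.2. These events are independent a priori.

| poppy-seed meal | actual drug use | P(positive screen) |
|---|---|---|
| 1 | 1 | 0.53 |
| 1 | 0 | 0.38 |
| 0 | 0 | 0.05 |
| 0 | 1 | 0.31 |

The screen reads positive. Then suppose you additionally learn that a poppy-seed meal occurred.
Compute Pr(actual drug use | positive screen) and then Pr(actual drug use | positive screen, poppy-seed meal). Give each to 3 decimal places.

Pr(actual drug use | positive screen) ≈ 0.477; Pr(actual drug use | positive screen, poppy-seed meal) ≈ 0.259

For the numerator, keep only actual drug use=true terms: 0.053940 + 0.013780 = 0.067720
The normalizing constant is 0.05×0.87×0.8 + 0.31×0.87×0.2 + 0.38×0.13×0.8 + 0.53×0.13×0.2 = 0.142040
P(actual drug use | positive screen) = 0.067720/0.142040 ≈ 0.477

Now condition on the additional information:
P(positive screen | poppy-seed meal) = 0.38*0.8 + 0.53*0.2 = 0.304000 + 0.106000 = 0.410000
The actual drug use-present share is 0.53*0.2 = 0.106000.
Hence the posterior is 0.106000/0.410000 ≈ 0.259.
Conditioning on poppy-seed meal lowers the posterior on actual drug use: the classic explaining-away effect in a common-effect structure.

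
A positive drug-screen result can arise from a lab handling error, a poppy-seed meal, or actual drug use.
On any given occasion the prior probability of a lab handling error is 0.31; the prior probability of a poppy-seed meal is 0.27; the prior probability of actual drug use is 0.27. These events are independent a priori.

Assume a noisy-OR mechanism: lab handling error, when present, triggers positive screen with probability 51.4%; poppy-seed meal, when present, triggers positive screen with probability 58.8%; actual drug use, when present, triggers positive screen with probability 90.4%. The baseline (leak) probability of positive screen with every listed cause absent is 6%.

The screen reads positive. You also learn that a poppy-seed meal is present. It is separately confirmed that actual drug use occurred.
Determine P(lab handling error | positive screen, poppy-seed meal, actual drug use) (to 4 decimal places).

Under noisy-OR, P(positive screen | causes) = 1 − (1−0.06)·∏(1−qᵢ) over the active causes.
By total probability over both values of lab handling error:
  P(positive screen | poppy-seed meal, actual drug use) = 0.962821*0.69 + 0.981931*0.31
        = 0.664346 + 0.304399 = 0.968745
Configurations with lab handling error contribute 0.304399, so
  P(lab handling error | positive screen, poppy-seed meal, actual drug use) = 0.304399 / 0.968745 ≈ 0.3142

P(lab handling error | positive screen, poppy-seed meal, actual drug use) ≈ 0.3142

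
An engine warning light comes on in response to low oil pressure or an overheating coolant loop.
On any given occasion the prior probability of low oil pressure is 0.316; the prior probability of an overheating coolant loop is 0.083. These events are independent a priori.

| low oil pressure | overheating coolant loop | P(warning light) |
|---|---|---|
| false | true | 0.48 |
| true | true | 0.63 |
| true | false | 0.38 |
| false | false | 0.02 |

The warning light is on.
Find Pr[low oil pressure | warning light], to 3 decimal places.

Pr[low oil pressure | warning light] ≈ 0.761

Weight on low oil pressure=true, given the evidence: 0.110113 + 0.016524 = 0.126637
The normalizing constant is 0.02·0.684·0.917 + 0.48·0.684·0.083 + 0.38·0.316·0.917 + 0.63·0.316·0.083 = 0.166433
Posterior = 0.126637 / 0.166433 ≈ 0.761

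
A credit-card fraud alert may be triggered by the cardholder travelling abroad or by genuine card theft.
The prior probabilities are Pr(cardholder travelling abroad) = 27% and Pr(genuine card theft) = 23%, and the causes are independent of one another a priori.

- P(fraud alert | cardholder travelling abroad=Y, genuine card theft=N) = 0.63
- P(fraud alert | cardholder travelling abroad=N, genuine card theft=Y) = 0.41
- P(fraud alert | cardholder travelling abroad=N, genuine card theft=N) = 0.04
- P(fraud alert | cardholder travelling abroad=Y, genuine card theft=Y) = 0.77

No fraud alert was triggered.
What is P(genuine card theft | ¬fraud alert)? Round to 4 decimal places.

Enumerate the 4 (cardholder travelling abroad, genuine card theft) configurations and weight by the priors:
  P(¬fraud alert) = 0.96×0.73×0.77 + 0.59×0.73×0.23 + 0.37×0.27×0.77 + 0.23×0.27×0.23
        = 0.539616 + 0.099061 + 0.076923 + 0.014283 = 0.729883
Configurations with genuine card theft contribute 0.113344, so
  P(genuine card theft | ¬fraud alert) = 0.113344 / 0.729883 ≈ 0.1553

P(genuine card theft | ¬fraud alert) ≈ 0.1553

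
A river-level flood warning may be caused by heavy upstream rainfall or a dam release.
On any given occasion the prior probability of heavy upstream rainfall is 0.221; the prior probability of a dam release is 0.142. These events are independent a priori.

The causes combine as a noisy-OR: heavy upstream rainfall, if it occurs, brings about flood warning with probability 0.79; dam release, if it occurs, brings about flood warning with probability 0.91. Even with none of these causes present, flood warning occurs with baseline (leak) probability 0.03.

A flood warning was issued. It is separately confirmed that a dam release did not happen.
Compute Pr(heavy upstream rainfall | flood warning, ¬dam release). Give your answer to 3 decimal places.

Pr(heavy upstream rainfall | flood warning, ¬dam release) ≈ 0.883

Under noisy-OR, P(flood warning | causes) = 1 − (1−0.03)·∏(1−qᵢ) over the active causes.
Numerator (weight on configurations with heavy upstream rainfall): 0.7963×0.221 = 0.175982
Denominator P(flood warning | ¬dam release): 0.03×0.779 + 0.7963×0.221 = 0.199352
P(heavy upstream rainfall | flood warning, ¬dam release) = 0.175982/0.199352 ≈ 0.883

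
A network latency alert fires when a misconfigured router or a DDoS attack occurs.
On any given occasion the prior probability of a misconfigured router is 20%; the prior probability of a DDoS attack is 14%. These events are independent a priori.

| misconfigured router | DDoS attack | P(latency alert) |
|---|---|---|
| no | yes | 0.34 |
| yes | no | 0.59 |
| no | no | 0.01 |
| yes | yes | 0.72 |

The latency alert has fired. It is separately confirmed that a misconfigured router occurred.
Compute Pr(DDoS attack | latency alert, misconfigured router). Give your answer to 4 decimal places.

Pr(DDoS attack | latency alert, misconfigured router) ≈ 0.1657

For the numerator, keep only DDoS attack=true terms: 0.72*0.14 = 0.100800
The normalizing constant is 0.59*0.86 + 0.72*0.14 = 0.608200
P(DDoS attack | latency alert, misconfigured router) = 0.100800/0.608200 ≈ 0.1657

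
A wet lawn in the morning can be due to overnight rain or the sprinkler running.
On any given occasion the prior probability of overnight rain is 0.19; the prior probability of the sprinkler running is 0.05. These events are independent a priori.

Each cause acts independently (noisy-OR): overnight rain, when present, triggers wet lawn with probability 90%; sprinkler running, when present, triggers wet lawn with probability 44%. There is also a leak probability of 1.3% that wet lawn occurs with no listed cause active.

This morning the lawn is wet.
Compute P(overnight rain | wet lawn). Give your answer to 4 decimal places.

P(overnight rain | wet lawn) ≈ 0.8593

Under noisy-OR, P(wet lawn | causes) = 1 − (1−0.013)·∏(1−qᵢ) over the active causes.
Enumerate the 4 (overnight rain, sprinkler running) configurations and weight by the priors:
  P(wet lawn) = 0.013*0.81*0.95 + 0.44728*0.81*0.05 + 0.9013*0.19*0.95 + 0.944728*0.19*0.05
        = 0.010003 + 0.018115 + 0.162685 + 0.008975 = 0.199778
Keeping only the overnight rain-present terms gives 0.171660, so
  P(overnight rain | wet lawn) = 0.171660 / 0.199778 ≈ 0.8593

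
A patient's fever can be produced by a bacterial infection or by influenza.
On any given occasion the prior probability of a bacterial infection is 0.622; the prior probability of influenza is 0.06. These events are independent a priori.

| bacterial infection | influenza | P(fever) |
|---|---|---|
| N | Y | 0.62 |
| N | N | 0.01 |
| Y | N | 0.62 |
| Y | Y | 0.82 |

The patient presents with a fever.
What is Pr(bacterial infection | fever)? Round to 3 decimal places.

Pr(bacterial infection | fever) ≈ 0.957

Weight on bacterial infection=true, given the evidence: 0.362502 + 0.030602 = 0.393104
Denominator P(fever): 0.01*0.378*0.94 + 0.62*0.378*0.06 + 0.62*0.622*0.94 + 0.82*0.622*0.06 = 0.410719
Posterior = 0.393104 / 0.410719 ≈ 0.957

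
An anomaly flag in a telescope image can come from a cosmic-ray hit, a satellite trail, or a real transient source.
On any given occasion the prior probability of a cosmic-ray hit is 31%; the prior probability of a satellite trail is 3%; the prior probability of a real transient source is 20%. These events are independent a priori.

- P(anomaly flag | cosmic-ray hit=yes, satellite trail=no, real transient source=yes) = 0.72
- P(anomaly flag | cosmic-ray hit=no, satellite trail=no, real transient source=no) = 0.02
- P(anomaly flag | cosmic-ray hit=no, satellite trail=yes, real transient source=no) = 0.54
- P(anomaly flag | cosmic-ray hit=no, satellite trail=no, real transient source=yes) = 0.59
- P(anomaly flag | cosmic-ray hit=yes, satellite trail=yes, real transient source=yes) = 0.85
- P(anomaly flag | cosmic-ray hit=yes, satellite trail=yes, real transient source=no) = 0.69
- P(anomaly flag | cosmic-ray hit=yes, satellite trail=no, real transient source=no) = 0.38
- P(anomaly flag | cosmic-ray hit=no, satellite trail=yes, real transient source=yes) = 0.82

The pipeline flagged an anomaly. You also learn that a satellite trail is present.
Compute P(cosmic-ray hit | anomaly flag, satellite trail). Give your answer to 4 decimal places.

P(cosmic-ray hit | anomaly flag, satellite trail) ≈ 0.3524

Enumerate the 4 (cosmic-ray hit, real transient source) configurations and weight by the priors:
  P(anomaly flag | satellite trail) = 0.54×0.69×0.8 + 0.82×0.69×0.2 + 0.69×0.31×0.8 + 0.85×0.31×0.2
        = 0.298080 + 0.113160 + 0.171120 + 0.052700 = 0.635060
Configurations with cosmic-ray hit contribute 0.223820, so
  P(cosmic-ray hit | anomaly flag, satellite trail) = 0.223820 / 0.635060 ≈ 0.3524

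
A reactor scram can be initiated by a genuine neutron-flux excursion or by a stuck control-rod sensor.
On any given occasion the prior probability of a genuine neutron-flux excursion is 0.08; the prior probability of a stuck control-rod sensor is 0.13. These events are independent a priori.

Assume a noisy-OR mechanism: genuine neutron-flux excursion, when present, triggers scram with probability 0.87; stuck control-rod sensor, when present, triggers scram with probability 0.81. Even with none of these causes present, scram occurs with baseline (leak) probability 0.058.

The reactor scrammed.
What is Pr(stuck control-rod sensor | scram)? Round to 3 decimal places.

Pr(stuck control-rod sensor | scram) ≈ 0.502

Under noisy-OR, P(scram | causes) = 1 − (1−0.058)·∏(1−qᵢ) over the active causes.
Numerator (weight on configurations with stuck control-rod sensor): 0.098194 + 0.010158 = 0.108352
The normalizing constant is 0.058×0.92×0.87 + 0.82102×0.92×0.13 + 0.87754×0.08×0.87 + 0.976733×0.08×0.13 = 0.215852
Posterior = 0.108352 / 0.215852 ≈ 0.502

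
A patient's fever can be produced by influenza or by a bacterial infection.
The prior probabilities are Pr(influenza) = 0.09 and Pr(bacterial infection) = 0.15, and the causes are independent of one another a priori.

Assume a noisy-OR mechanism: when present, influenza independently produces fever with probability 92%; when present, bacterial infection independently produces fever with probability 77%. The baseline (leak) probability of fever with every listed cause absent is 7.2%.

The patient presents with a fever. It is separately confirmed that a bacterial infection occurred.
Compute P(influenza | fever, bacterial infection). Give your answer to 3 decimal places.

P(influenza | fever, bacterial infection) ≈ 0.110

Under noisy-OR, P(fever | causes) = 1 − (1−0.072)·∏(1−qᵢ) over the active causes.
By total probability over both values of influenza:
  P(fever | bacterial infection) = 0.78656*0.91 + 0.982925*0.09
        = 0.715770 + 0.088463 = 0.804233
Configurations with influenza contribute 0.088463, so
  P(influenza | fever, bacterial infection) = 0.088463 / 0.804233 ≈ 0.110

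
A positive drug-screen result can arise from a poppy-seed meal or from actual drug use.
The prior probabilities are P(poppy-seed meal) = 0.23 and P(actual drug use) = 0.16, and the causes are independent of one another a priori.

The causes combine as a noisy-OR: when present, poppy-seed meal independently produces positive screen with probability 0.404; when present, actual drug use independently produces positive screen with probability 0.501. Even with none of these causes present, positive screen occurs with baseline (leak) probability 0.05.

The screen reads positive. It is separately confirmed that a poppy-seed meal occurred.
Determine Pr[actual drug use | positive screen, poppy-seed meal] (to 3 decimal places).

Pr[actual drug use | positive screen, poppy-seed meal] ≈ 0.240

Under noisy-OR, P(positive screen | causes) = 1 − (1−0.05)·∏(1−qᵢ) over the active causes.
Weight on actual drug use=true, given the evidence: 0.717466*0.16 = 0.114795
The normalizing constant is 0.4338*0.84 + 0.717466*0.16 = 0.479187
P(actual drug use | positive screen, poppy-seed meal) = 0.114795/0.479187 ≈ 0.240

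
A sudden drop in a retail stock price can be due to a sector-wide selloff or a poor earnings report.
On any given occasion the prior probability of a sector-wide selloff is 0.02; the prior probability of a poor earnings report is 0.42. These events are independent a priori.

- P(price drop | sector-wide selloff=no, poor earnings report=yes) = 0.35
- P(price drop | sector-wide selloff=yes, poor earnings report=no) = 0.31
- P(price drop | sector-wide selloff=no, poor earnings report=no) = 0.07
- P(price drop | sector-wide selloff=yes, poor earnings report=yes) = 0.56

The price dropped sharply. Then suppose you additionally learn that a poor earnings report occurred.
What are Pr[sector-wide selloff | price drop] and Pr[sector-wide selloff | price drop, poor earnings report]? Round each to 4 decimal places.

Pr[sector-wide selloff | price drop] ≈ 0.0432; Pr[sector-wide selloff | price drop, poor earnings report] ≈ 0.0316

By total probability over the 4 (sector-wide selloff, poor earnings report) configurations:
  P(price drop) = 0.07×0.98×0.58 + 0.35×0.98×0.42 + 0.31×0.02×0.58 + 0.56×0.02×0.42
        = 0.039788 + 0.144060 + 0.003596 + 0.004704 = 0.192148
The terms with sector-wide selloff present sum to 0.008300, so
  P(sector-wide selloff | price drop) = 0.008300 / 0.192148 ≈ 0.0432

Now also conditioning on poor earnings report=true:
P(price drop | poor earnings report) = 0.35×0.98 + 0.56×0.02 = 0.343000 + 0.011200 = 0.354200
The sector-wide selloff-present share is 0.56×0.02 = 0.011200.
Hence the posterior is 0.011200/0.354200 ≈ 0.0316.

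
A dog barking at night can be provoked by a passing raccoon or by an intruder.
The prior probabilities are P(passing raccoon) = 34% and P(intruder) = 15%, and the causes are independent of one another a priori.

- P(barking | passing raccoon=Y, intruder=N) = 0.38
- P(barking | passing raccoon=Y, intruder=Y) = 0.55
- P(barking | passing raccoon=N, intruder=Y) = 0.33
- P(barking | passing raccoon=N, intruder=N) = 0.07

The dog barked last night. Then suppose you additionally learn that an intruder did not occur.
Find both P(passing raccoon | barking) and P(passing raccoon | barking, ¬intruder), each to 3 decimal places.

Weight on passing raccoon=true, given the evidence: 0.109820 + 0.028050 = 0.137870
The normalizing constant is 0.07×0.66×0.85 + 0.33×0.66×0.15 + 0.38×0.34×0.85 + 0.55×0.34×0.15 = 0.209810
Posterior = 0.137870 / 0.209810 ≈ 0.657

With the extra evidence:
Enumerate both values of passing raccoon and weight by the priors:
  P(barking | ¬intruder) = 0.07*0.66 + 0.38*0.34
        = 0.046200 + 0.129200 = 0.175400
Configurations with passing raccoon contribute 0.129200, so
  P(passing raccoon | barking, ¬intruder) = 0.129200 / 0.175400 ≈ 0.737

P(passing raccoon | barking) ≈ 0.657; P(passing raccoon | barking, ¬intruder) ≈ 0.737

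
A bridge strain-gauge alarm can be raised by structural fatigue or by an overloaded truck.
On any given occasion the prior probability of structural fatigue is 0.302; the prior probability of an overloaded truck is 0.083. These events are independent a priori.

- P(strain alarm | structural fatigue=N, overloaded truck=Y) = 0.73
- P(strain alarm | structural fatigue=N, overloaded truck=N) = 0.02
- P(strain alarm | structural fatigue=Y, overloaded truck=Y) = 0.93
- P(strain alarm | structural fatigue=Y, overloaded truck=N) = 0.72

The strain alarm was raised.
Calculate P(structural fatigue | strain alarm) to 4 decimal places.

Enumerate the 4 (structural fatigue, overloaded truck) configurations and weight by the priors:
  P(strain alarm) = 0.02·0.698·0.917 + 0.73·0.698·0.083 + 0.72·0.302·0.917 + 0.93·0.302·0.083
        = 0.012801 + 0.042292 + 0.199392 + 0.023311 = 0.277796
Configurations with structural fatigue contribute 0.222703, so
  P(structural fatigue | strain alarm) = 0.222703 / 0.277796 ≈ 0.8017

P(structural fatigue | strain alarm) ≈ 0.8017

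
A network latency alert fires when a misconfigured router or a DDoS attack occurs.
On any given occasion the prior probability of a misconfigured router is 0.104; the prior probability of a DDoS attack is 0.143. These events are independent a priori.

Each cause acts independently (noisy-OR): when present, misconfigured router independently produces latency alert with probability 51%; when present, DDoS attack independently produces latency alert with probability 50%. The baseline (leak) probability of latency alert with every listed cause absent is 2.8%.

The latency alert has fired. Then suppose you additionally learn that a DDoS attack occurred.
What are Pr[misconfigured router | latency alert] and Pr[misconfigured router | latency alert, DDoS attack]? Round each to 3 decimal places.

Pr[misconfigured router | latency alert] ≈ 0.399; Pr[misconfigured router | latency alert, DDoS attack] ≈ 0.147

Under noisy-OR, P(latency alert | causes) = 1 − (1−0.028)·∏(1−qᵢ) over the active causes.
Numerator (weight on configurations with misconfigured router): 0.046678 + 0.011330 = 0.058008
The normalizing constant is 0.028*0.896*0.857 + 0.514*0.896*0.143 + 0.52372*0.104*0.857 + 0.76186*0.104*0.143 = 0.145366
Posterior = 0.058008 / 0.145366 ≈ 0.399

Now condition on the additional information:
Sum P(latency alert|·) weighted by the priors over both values of misconfigured router:
  P(latency alert | DDoS attack) = 0.514×0.896 + 0.76186×0.104
        = 0.460544 + 0.079233 = 0.539777
Keeping only the misconfigured router-present terms gives 0.079233, so
  P(misconfigured router | latency alert, DDoS attack) = 0.079233 / 0.539777 ≈ 0.147
The drop from 0.399 to 0.147 is the explaining-away (discounting) effect.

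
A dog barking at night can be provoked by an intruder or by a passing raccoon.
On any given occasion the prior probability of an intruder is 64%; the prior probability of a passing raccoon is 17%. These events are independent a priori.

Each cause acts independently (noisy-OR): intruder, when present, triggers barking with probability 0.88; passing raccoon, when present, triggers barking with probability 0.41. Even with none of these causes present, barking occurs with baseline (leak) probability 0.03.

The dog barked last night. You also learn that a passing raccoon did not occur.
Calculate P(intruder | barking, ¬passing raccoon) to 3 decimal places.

P(intruder | barking, ¬passing raccoon) ≈ 0.981

Under noisy-OR, P(barking | causes) = 1 − (1−0.03)·∏(1−qᵢ) over the active causes.
Enumerate both values of intruder and weight by the priors:
  P(barking | ¬passing raccoon) = 0.03·0.36 + 0.8836·0.64
        = 0.010800 + 0.565504 = 0.576304
The terms with intruder present sum to 0.565504, so
  P(intruder | barking, ¬passing raccoon) = 0.565504 / 0.576304 ≈ 0.981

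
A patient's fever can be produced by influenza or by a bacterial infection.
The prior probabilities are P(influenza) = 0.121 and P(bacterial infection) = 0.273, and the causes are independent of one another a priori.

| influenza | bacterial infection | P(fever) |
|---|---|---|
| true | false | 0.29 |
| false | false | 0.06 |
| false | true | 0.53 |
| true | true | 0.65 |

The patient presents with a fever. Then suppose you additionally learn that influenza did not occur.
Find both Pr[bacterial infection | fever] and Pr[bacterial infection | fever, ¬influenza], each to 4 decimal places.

Pr[bacterial infection | fever] ≈ 0.6995; Pr[bacterial infection | fever, ¬influenza] ≈ 0.7684

Sum P(fever|·) weighted by the priors over the 4 (influenza, bacterial infection) configurations:
  P(fever) = 0.06×0.879×0.727 + 0.53×0.879×0.273 + 0.29×0.121×0.727 + 0.65×0.121×0.273
        = 0.038342 + 0.127183 + 0.025510 + 0.021471 = 0.212506
The terms with bacterial infection present sum to 0.148654, so
  P(bacterial infection | fever) = 0.148654 / 0.212506 ≈ 0.6995

With the extra evidence:
P(fever | ¬influenza) = 0.06×0.727 + 0.53×0.273 = 0.043620 + 0.144690 = 0.188310
The bacterial infection-present share is 0.53×0.273 = 0.144690.
Hence the posterior is 0.144690/0.188310 ≈ 0.7684.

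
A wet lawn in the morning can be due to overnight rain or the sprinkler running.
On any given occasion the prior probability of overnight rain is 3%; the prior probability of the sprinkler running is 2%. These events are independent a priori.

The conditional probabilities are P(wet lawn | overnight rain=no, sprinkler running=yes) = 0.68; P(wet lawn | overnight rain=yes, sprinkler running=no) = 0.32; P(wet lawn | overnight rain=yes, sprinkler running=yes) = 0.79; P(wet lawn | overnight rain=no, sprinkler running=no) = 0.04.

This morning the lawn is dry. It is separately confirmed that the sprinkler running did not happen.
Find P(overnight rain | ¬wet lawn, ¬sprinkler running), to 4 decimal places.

P(overnight rain | ¬wet lawn, ¬sprinkler running) ≈ 0.0214

P(¬wet lawn | ¬sprinkler running) = 0.96*0.97 + 0.68*0.03 = 0.931200 + 0.020400 = 0.951600
Of this, 0.020400 comes from 0.68*0.03 (the overnight rain=true cases).
Hence the posterior is 0.020400/0.951600 ≈ 0.0214.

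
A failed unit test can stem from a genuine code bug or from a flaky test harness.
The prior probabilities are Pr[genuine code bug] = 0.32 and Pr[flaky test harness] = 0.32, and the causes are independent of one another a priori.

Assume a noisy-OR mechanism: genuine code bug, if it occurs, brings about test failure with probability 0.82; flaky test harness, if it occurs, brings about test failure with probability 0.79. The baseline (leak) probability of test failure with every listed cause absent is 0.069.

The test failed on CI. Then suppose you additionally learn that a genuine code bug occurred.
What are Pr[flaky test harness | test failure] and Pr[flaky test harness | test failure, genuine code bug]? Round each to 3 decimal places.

Under noisy-OR, P(test failure | causes) = 1 − (1−0.069)·∏(1−qᵢ) over the active causes.
Enumerate the 4 (genuine code bug, flaky test harness) configurations and weight by the priors:
  P(test failure) = 0.069*0.68*0.68 + 0.80449*0.68*0.32 + 0.83242*0.32*0.68 + 0.964808*0.32*0.32
        = 0.031906 + 0.175057 + 0.181135 + 0.098796 = 0.486894
The terms with flaky test harness present sum to 0.273853, so
  P(flaky test harness | test failure) = 0.273853 / 0.486894 ≈ 0.562

Now condition on the additional information:
P(test failure | genuine code bug) = 0.83242*0.68 + 0.964808*0.32 = 0.566046 + 0.308739 = 0.874785
The flaky test harness-present share is 0.964808*0.32 = 0.308739.
Hence the posterior is 0.308739/0.874785 ≈ 0.353.
— genuine code bug explains away the evidence for flaky test harness.

Pr[flaky test harness | test failure] ≈ 0.562; Pr[flaky test harness | test failure, genuine code bug] ≈ 0.353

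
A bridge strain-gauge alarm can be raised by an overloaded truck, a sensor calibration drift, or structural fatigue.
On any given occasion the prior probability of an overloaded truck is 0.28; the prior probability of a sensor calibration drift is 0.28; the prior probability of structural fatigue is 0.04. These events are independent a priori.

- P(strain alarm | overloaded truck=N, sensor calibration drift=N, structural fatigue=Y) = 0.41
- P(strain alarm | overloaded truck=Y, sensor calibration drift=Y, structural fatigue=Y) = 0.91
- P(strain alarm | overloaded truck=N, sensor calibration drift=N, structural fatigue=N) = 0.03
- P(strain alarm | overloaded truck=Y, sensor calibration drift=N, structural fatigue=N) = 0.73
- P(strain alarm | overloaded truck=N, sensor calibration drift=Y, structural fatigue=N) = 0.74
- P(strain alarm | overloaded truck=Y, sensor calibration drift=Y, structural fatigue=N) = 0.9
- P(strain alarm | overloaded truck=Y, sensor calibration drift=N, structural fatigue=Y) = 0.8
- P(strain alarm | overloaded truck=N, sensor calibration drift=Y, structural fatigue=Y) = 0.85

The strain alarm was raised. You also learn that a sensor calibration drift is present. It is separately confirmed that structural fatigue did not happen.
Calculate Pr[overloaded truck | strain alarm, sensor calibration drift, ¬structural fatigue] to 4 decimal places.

Pr[overloaded truck | strain alarm, sensor calibration drift, ¬structural fatigue] ≈ 0.3211

P(strain alarm | sensor calibration drift, ¬structural fatigue) = 0.74·0.72 + 0.9·0.28 = 0.532800 + 0.252000 = 0.784800
Restricting to configurations with overloaded truck present: 0.9·0.28 = 0.252000.
Hence the posterior is 0.252000/0.784800 ≈ 0.3211.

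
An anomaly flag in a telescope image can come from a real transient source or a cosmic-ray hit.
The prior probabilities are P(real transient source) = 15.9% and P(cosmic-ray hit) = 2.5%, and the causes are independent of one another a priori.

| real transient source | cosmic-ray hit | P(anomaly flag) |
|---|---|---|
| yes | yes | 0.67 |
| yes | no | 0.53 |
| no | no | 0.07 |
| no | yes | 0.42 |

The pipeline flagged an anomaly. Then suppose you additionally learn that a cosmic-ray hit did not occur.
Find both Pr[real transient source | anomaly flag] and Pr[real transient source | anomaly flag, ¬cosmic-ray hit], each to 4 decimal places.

Pr[real transient source | anomaly flag] ≈ 0.5616; Pr[real transient source | anomaly flag, ¬cosmic-ray hit] ≈ 0.5887

P(anomaly flag) = 0.07×0.841×0.975 + 0.42×0.841×0.025 + 0.53×0.159×0.975 + 0.67×0.159×0.025 = 0.057398 + 0.008830 + 0.082163 + 0.002663 = 0.151054
The real transient source-present share is 0.082163 + 0.002663 = 0.084826.
So P(real transient source | anomaly flag) = 0.084826/0.151054 ≈ 0.5616.

Now condition on the additional information:
P(anomaly flag | ¬cosmic-ray hit) = 0.07*0.841 + 0.53*0.159 = 0.058870 + 0.084270 = 0.143140
Restricting to configurations with real transient source present: 0.53*0.159 = 0.084270.
So P(real transient source | anomaly flag, ¬cosmic-ray hit) = 0.084270/0.143140 ≈ 0.5887.
Ruling out cosmic-ray hit raises the posterior on real transient source — the flip side of explaining away.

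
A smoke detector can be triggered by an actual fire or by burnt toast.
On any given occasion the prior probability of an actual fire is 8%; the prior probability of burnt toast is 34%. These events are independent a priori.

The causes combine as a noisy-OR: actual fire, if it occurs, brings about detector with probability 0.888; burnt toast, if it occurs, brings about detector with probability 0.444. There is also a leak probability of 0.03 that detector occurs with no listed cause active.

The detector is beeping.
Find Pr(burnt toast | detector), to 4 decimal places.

Under noisy-OR, P(detector | causes) = 1 − (1−0.03)·∏(1−qᵢ) over the active causes.
P(detector) = 0.03*0.92*0.66 + 0.46068*0.92*0.34 + 0.89136*0.08*0.66 + 0.939596*0.08*0.34 = 0.018216 + 0.144101 + 0.047064 + 0.025557 = 0.234938
Restricting to configurations with burnt toast present: 0.144101 + 0.025557 = 0.169658.
P(burnt toast | detector) = 0.169658 / 0.234938 ≈ 0.7221

Pr(burnt toast | detector) ≈ 0.7221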